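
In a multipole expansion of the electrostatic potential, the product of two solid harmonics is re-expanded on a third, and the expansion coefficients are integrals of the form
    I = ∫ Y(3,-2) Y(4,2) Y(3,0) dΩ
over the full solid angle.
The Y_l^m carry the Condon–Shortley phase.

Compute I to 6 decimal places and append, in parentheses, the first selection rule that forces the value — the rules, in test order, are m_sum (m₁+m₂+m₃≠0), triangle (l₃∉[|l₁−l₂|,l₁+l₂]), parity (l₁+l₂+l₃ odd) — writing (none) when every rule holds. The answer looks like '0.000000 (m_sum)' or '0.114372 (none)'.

-0.044418 (none)

Rules hold: Σm=0, L=10 even, 1≤3≤7.
N = 7·9·7 = 441
Δ = 4!·2!·4!/11! = 1/34650
Racah Σ t=1..3: t=1:−1/72 t=2:+1/16 t=3:−1/72 = 5/144
⇒ 3j(3 4 3; 0 0 0)² = 2/77, sgn -1
Racah Σ t=3..4: t=3:−1/72 t=4:+1/96 = -1/288
⇒ 3j(3 4 3; -2 2 0)² = 1/462, sgn +1
4πI² = N·(3j₀)²·(3jₘ)² = 3/121
I = -1·√(0.0247934/4π) = -0.04441841
No selection rule forces the value: the integral is nonzero (none).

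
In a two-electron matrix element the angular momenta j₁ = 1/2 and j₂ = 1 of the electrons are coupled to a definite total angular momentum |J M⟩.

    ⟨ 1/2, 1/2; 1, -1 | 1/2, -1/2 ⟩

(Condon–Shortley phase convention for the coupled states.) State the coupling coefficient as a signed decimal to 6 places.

+0.816497  (= +√(2/3))

triangle: 1!×0!×1!/3! = 1/6
(j±m)!: 1!×0!×0!×2!×0!×1! = 2
prefactor² = (2J+1)×Δ×N² = 2/3
  k=0: +1/(0!×1!×0!×0!×0!×1!) = 1
Σ = 1  ⇒  CG² = 2/3×1² = 2/3
CG = +√(2/3) = +0.816497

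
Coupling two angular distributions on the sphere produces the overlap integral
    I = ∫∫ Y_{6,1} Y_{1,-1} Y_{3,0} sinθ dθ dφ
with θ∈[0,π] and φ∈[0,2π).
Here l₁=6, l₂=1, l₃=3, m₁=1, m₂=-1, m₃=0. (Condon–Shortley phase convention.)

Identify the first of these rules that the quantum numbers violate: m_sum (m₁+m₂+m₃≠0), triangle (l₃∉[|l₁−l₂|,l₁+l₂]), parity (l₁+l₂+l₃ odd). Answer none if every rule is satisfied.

azimuthal sum: 1 − 1 + 0 = 0  ✓
l₃ must lie in [5,7]; have l₃=3  ✗
L = 6 + 1 + 3 = 10 (even)

triangle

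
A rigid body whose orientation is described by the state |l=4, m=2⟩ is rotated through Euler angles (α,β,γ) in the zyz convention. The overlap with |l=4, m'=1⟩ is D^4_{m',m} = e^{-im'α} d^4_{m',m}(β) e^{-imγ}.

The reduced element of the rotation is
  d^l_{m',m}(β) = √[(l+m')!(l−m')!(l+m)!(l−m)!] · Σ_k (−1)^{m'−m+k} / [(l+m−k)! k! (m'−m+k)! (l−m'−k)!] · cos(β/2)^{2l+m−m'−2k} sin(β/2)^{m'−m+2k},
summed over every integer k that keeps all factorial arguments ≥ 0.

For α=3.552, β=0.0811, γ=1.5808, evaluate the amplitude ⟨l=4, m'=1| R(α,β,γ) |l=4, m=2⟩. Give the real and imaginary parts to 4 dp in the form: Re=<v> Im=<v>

First d^4_{1,2}(β=0.0811), then the phase factors e^{-i(1)α} and e^{-i(2)γ}:
c=cos(0.081100/2)=0.999178, s=sin(0.081100/2)=0.040539; N=√[120·6·720·2]=1018.233765
The bounds max(0,m−m')=1 and min(l+m,l−m')=3 give 3 terms
  k=1: (−1)^0·1018.2338/(240)·0.9992^7·0.0405^1 = +0.171005
  k=2: (−1)^1·1018.2338/(48)·0.9992^5·0.0405^3 = -0.001407
  k=3: (−1)^2·1018.2338/(72)·0.9992^3·0.0405^5 = +0.000002
d^4_{1,2}(0.0811) = +0.171005 -0.001407 +0.000002 = +0.169599
Phases: e^{-i·(1)·3.5520}=-0.916958+0.398983i, e^{-i·(2)·1.5808}=-0.999800+0.020006i ⇒ D=+0.154130-0.070765i

Re=0.1541 Im=-0.0708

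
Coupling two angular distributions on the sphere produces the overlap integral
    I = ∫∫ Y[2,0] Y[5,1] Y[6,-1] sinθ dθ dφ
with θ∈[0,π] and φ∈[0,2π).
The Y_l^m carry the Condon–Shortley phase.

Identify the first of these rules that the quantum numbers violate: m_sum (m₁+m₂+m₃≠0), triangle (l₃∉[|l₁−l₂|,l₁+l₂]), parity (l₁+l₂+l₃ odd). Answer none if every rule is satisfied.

parity

m₁+m₂+m₃ = 0 + 1 − 1 = 0  ✓
triangle: |2−5|=3 ≤ l₃=6 ≤ 2+5=7  ✓
parity: l₁+l₂+l₃ = 13 is odd  ✗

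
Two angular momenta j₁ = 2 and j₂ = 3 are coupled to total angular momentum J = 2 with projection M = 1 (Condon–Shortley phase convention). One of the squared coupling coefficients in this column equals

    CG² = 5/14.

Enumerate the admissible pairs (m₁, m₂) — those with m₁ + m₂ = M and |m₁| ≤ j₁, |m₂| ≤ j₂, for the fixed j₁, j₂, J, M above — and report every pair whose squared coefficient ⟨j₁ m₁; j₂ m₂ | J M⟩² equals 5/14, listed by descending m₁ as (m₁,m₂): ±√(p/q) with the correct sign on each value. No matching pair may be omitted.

(-2,3): −√(5/14)

Admissible pairs with m₁+m₂ = M = 1: (-2,3), (-1,2), (0,1), (1,0), (2,-1)
  (m₁,m₂)=(2,-1): CG² = 3/14, CG = +√(3/14)
  (m₁,m₂)=(1,0): CG² = 2/7, CG = −√(2/7)
  (m₁,m₂)=(0,1): CG² = 1/7, CG = +√(1/7)
  (m₁,m₂)=(-1,2): CG² = 0/1, CG = 0
  (m₁,m₂)=(-2,3): CG² = 5/14, CG = −√(5/14)   ← matches the target
Pairs with CG² = 5/14: (-2,3): −√(5/14)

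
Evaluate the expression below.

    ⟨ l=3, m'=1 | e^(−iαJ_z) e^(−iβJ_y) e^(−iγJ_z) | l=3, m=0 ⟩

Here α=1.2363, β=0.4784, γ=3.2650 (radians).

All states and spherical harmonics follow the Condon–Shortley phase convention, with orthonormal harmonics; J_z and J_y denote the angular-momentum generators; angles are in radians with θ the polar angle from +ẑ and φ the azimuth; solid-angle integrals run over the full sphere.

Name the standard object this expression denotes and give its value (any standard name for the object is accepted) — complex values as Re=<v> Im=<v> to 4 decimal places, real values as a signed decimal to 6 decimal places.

Wigner D-matrix element, Re=-0.1924 Im=0.5536

This is a Wigner D-matrix element — the rotation-matrix element ⟨l m'| R(α,β,γ) |l m⟩ in the angular-momentum basis.
Split into d^3_{1,0}(β=0.4784) × two z-phases.
With c≡cos(β/2)=0.971528 and s≡sin(β/2)=0.236925, N=[24·2·6·6]^{1/2}=41.569219
k: max(0,(0)−(1))=0 … min(3+(0),3−(1))=2
  k=0: (−1)^1·41.5692/(12)·0.9715^5·0.2369^1 = -0.710360
  k=1: (−1)^2·41.5692/(4)·0.9715^3·0.2369^3 = +0.126740
  k=2: (−1)^3·41.5692/(12)·0.9715^1·0.2369^5 = -0.002512
d^3_{1,0}(0.4784) = -0.710360 +0.126740 -0.002512 = -0.586133
Phases: e^{-i·(1)·1.2363}=+0.328293-0.944576i, e^{-i·(0)·3.2650}=+1.000000+0.000000i ⇒ D=-0.192424+0.553647i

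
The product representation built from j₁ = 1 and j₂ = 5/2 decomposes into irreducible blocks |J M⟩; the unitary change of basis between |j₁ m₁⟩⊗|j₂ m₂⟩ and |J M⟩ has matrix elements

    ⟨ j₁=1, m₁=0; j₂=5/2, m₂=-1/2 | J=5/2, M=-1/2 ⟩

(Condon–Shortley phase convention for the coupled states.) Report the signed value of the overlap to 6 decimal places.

+0.169031  (= +√(1/35))

j₁+j₂−J=1  J+j₁−j₂=1  J−j₁+j₂=4  j₁+j₂+J+1=7
(j₁±m₁, j₂±m₂, J±M) = (1,1,2,3,2,3)
P² = 144/35
sum k=0..1:
  [0] +1/4 = 1/4
  [1] −1/6 = -1/6
S = 1/12
C² = P²·S² = 1/35 ; C = +0.169031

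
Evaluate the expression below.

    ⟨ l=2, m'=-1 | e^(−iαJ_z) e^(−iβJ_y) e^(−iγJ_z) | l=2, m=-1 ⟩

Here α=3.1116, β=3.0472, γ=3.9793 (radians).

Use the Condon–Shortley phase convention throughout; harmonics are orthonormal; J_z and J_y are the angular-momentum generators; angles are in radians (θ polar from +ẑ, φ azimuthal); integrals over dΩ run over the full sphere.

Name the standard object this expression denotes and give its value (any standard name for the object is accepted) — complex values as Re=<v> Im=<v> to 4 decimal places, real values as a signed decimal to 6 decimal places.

This is a Wigner D-matrix element — the rotation-matrix element ⟨l m'| R(α,β,γ) |l m⟩ in the angular-momentum basis.
First d^2_{-1,-1}(β=3.0472), then the phase factors e^{-i(-1)α} and e^{-i(-1)γ}:
With c≡cos(β/2)=0.047179 and s≡sin(β/2)=0.998886, N=[1·6·1·6]^{1/2}=6.000000
The bounds max(0,m−m')=0 and min(l+m,l−m')=1 give 2 terms
  k=0: (−1)^0·6.0000/(6)·0.0472^4·0.9989^0 = +0.000005
  k=1: (−1)^1·6.0000/(2)·0.0472^2·0.9989^2 = -0.006663
d^2_{-1,-1}(3.0472) = +0.000005 -0.006663 = -0.006658
Phases: e^{-i·(-1)·3.1116}=-0.999550+0.029988i, e^{-i·(-1)·3.9793}=-0.669168-0.743111i ⇒ D=-0.004601-0.004812i

Wigner D-matrix element, Re=-0.0046 Im=-0.0048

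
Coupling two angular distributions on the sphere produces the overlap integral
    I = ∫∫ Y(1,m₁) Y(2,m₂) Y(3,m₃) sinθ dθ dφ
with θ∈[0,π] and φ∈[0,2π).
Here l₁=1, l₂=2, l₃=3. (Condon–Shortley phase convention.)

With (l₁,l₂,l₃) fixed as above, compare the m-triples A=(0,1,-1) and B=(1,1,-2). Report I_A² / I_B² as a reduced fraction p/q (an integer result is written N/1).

4/5

Same 1,2,3: normalisation and zero-m 3j drop out of the ratio.
A: Δ: 0! 2! 4! / 7! → 1/105; sum: t=0:+1/6 = 1/6; 3j²(1 2 3; 0 1 -1) = Δ·Π!·Σ² = 8/105  (sign +1)
B: Δ: 0! 2! 4! / 7! → 1/105; sum: t=0:+1/12 = 1/12; 3j²(1 2 3; 1 1 -2) = Δ·Π!·Σ² = 2/21  (sign -1)
I_A²/I_B² = (8/105)/(2/21) = 4/5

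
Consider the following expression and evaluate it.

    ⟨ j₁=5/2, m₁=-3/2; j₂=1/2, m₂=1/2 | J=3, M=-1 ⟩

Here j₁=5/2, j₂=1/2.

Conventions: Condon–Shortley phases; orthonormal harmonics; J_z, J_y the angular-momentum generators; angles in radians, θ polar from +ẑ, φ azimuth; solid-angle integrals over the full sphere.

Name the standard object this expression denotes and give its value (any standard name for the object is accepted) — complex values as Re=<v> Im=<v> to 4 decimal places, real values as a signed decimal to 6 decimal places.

This is a Clebsch–Gordan (vector-coupling) coefficient.
√[7·0!5!1!/7! · 1!4!1!0!2!4!] = √(192)
  +(−1)^0/∏(0,0,4,1,1,0)! = 1/24  (running 1/24)
⟨..|..⟩ = √(192)·(1/24) = +0.577350

Clebsch–Gordan coefficient, +√(1/3) ≈ +0.577350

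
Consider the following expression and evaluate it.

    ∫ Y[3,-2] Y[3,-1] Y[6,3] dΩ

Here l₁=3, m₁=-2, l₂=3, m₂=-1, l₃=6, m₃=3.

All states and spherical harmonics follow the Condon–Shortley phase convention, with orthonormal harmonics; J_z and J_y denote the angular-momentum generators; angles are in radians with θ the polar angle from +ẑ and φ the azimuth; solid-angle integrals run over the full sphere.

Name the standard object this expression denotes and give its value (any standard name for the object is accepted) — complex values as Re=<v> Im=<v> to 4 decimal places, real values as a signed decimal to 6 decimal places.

Gaunt coefficient, -0.230476

This is a Gaunt coefficient — the integral of a triple product of spherical harmonics over the sphere.
Checks pass: Σm=0; 12 even; l₃=6∈[0,6].
(2·3+1)(2·3+1)(2·6+1) = 637
Δ: 0! 6! 6! / 13! → 1/12012
sum: t=0:+1/1296 = 1/1296
3j²(3 3 6; 0 0 0) = Δ·Π!·Σ² = 100/3003  (sign +1)
sum: t=0:+1/5760 = 1/5760
3j²(3 3 6; -2 -1 3) = Δ·Π!·Σ² = 9/286  (sign -1)
combine: 4πI² = 637·100/3003·9/286 = 1050/1573
take √, sign -1: I = -0.23047581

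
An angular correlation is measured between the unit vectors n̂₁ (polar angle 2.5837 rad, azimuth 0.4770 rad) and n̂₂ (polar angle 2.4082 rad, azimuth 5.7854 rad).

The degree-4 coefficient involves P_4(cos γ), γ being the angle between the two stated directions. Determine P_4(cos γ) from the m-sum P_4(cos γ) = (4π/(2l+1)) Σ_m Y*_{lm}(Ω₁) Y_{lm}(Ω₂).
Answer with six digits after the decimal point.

Expand P_4 via completeness: Σ_{m} conj(Y_{4,m}) at Ω₁ times Y_{4,m} at Ω₂ —
  m=-4: Y*=-0.011500+0.032802i  Y=-0.036259+0.081118i  product -0.002244-0.002122i
  m=-3: Y*=-0.021954-0.156016i  Y=-0.021578-0.278078i  product -0.042911+0.009471i
  m=-2: Y*=+0.218989+0.308834i  Y=+0.233500+0.360137i  product -0.060088+0.150979i
  m=-1: Y*=-0.384720-0.198825i  Y=-0.178473-0.096988i  product +0.049379+0.072798i
  m=+0: Y*=-0.048807-0.000000i  Y=-0.306368+0.000000i  product +0.014953+0.000000i
  m=+1: Y*=+0.384720-0.198825i  Y=+0.178473-0.096988i  product +0.049379-0.072798i
  m=+2: Y*=+0.218989-0.308834i  Y=+0.233500-0.360137i  product -0.060088-0.150979i
  m=+3: Y*=+0.021954-0.156016i  Y=+0.021578-0.278078i  product -0.042911-0.009471i
  m=+4: Y*=-0.011500-0.032802i  Y=-0.036259-0.081118i  product -0.002244+0.002122i
Accumulated sum -0.096776-0.000000i; after 4π/(2l+1) scaling, -0.135125-0.000000i ⇒ P_4 = -0.135125

-0.135125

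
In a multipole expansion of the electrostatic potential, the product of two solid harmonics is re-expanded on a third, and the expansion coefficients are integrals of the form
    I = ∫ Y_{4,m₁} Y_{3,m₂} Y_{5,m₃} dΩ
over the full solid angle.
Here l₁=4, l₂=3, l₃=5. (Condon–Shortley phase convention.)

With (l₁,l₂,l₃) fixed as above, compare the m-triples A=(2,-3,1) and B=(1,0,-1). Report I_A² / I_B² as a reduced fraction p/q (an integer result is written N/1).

1125/722

Shared (l₁,l₂,l₃)=(4,3,5): N and (l;000)² cancel in I_A²/I_B².
A: Δ = 2!·6!·4!/13! = 1/180180; Racah Σ t=0..0: t=0:+1/2304 = 1/2304; ⇒ 3j(4 3 5; 2 -3 1)² = 75/4004, sgn +1
B: Δ = 2!·6!·4!/13! = 1/180180; Racah Σ t=0..2: t=0:+1/432 t=1:−1/192 t=2:+1/1440 = -19/8640; ⇒ 3j(4 3 5; 1 0 -1)² = 361/30030, sgn -1
I_A²/I_B² = (75/4004)/(361/30030) = 1125/722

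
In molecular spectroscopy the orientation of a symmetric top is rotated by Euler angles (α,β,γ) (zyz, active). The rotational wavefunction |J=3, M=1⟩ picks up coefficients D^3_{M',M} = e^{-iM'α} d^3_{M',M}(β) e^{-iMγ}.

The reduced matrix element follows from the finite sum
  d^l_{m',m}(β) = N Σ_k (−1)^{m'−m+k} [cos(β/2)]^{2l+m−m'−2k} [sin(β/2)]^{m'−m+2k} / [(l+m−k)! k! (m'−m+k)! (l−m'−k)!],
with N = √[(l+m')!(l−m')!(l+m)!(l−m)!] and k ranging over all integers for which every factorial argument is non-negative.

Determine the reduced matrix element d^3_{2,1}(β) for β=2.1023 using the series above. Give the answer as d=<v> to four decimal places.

d=0.4236

d^3_{2,1}(β=2.1023) via the finite sum:
With c≡cos(β/2)=0.496573 and s≡sin(β/2)=0.867995, N=[120·1·24·2]^{1/2}=75.894664
The bounds max(0,m−m')=0 and min(l+m,l−m')=1 give 2 terms
  k=0: (−1)^1·75.8947/(24)·0.4966^5·0.8680^1 = -0.082877
  k=1: (−1)^2·75.8947/(12)·0.4966^3·0.8680^3 = +0.506444
d^3_{2,1}(2.1023) = -0.082877 +0.506444 = +0.423567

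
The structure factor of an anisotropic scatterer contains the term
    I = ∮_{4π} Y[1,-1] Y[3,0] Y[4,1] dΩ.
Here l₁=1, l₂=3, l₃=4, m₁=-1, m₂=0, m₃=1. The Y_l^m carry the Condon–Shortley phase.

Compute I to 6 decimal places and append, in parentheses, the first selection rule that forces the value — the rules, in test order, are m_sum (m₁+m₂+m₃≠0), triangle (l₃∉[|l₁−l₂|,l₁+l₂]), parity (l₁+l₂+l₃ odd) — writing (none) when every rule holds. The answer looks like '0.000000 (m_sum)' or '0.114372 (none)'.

Rules hold: Σm=0, L=8 even, 2≤4≤4.
N = 3·7·9 = 189
Δ = 0!·2!·6!/9! = 1/252
Racah Σ t=0..0: t=0:+1/36 = 1/36
⇒ 3j(1 3 4; 0 0 0)² = 4/63, sgn +1
Racah Σ t=0..0: t=0:+1/72 = 1/72
⇒ 3j(1 3 4; -1 0 1)² = 5/126, sgn -1
4πI² = N·(3j₀)²·(3jₘ)² = 10/21
I = -1·√(0.47619/4π) = -0.19466390
No selection rule forces the value: the integral is nonzero (none).

-0.194664 (none)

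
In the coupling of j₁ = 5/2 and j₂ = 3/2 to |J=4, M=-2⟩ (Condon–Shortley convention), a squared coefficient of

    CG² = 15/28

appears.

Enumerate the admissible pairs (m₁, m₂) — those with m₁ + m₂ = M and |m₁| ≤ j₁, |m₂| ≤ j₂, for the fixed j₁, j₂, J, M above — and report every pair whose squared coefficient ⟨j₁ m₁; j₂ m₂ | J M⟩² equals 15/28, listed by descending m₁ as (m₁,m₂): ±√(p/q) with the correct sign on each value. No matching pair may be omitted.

Admissible pairs with m₁+m₂ = M = -2: (-5/2,1/2), (-3/2,-1/2), (-1/2,-3/2)
  (m₁,m₂)=(-1/2,-3/2): CG² = 5/14, CG = +√(5/14)
  (m₁,m₂)=(-3/2,-1/2): CG² = 15/28, CG = +√(15/28)   ← matches the target
  (m₁,m₂)=(-5/2,1/2): CG² = 3/28, CG = +√(3/28)
Pairs with CG² = 15/28: (-3/2,-1/2): +√(15/28)

(-3/2,-1/2): +√(15/28)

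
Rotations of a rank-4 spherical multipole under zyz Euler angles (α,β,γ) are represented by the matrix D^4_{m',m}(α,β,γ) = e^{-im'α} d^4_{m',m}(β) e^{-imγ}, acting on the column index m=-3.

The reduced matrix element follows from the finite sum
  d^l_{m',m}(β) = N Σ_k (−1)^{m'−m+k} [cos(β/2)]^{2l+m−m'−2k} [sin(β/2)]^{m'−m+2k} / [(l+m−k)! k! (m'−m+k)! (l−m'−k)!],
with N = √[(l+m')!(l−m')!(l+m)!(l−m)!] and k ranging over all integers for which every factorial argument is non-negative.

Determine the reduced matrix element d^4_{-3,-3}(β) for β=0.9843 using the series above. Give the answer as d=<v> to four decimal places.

d=-0.3684

d^4_{-3,-3}(β=0.9843) via the finite sum:
Half-angle: c=0.881319, s=0.472522. N=√(1·5040·1·5040)=5040.000000
k∈{0,1} keeps every argument non-negative
  k=0: (−1)^0·5040.0000/(5040)·0.8813^8·0.4725^0 = +0.363969
  k=1: (−1)^1·5040.0000/(720)·0.8813^6·0.4725^2 = -0.732387
d^4_{-3,-3}(0.9843) = +0.363969 -0.732387 = -0.368417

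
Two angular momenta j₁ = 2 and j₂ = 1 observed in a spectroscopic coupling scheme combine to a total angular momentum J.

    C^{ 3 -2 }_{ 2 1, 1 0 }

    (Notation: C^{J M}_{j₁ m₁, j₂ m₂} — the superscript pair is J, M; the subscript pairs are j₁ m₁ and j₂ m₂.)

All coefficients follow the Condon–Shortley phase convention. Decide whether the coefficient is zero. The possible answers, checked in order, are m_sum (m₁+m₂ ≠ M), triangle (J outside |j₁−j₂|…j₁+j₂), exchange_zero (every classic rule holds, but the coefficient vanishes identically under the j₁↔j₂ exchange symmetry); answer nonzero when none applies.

m_sum

m-sum: m₁+m₂ = 1+0 = 1, M = -2  ✗ ⇒ coefficient is 0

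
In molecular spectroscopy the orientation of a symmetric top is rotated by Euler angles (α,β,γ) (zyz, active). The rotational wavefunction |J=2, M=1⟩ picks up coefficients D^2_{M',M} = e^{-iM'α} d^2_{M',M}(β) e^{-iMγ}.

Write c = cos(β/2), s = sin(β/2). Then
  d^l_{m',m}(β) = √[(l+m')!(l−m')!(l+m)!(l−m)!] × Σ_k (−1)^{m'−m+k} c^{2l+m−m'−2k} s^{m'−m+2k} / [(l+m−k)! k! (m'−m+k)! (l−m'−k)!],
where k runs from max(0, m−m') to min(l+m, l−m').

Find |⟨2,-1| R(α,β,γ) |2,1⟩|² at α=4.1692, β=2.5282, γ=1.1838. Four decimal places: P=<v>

P=0.3335

D^2_{-1,1}(4.1692,2.5282,1.1838) = e^{-i·-1·4.1692}·d^2_{-1,1}(2.5282)·e^{-i·1·1.1838}. Compute d first:
c=cos(2.528200/2)=0.301911, s=sin(2.528200/2)=0.953336; N=√[1·6·6·1]=6.000000
k∈{2,3} keeps every argument non-negative
  k=2: (−1)^0·6.0000/(2)·0.3019^2·0.9533^2 = +0.248525
  k=3: (−1)^1·6.0000/(6)·0.3019^0·0.9533^4 = -0.826008
d^2_{-1,1}(2.5282) = +0.248525 -0.826008 = -0.577483
|D^2_{-1,1}|² = |d^2_{-1,1}(β)|² = (-0.577483)² = 0.333486 (the z-rotation phases have unit modulus)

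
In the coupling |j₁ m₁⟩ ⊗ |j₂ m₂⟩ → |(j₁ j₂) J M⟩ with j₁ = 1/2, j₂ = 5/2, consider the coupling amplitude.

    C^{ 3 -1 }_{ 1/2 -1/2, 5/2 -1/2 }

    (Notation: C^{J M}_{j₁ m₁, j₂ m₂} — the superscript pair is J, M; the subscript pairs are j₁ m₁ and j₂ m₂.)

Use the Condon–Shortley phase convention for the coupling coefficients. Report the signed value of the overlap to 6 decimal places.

+0.816497  (= +√(2/3))

triangle: 0!*1!*5!/7! = 120/5040
(j±m)!: 0!*1!*2!*3!*2!*4! = 576
prefactor² = (2J+1)*Δ*N² = 96
  k=0: +1/(0!*0!*1!*2!*0!*3!) = 1/12
Σ = 1/12  ⇒  CG² = 96*(1/12)² = 2/3
CG = +√(2/3) = +0.816497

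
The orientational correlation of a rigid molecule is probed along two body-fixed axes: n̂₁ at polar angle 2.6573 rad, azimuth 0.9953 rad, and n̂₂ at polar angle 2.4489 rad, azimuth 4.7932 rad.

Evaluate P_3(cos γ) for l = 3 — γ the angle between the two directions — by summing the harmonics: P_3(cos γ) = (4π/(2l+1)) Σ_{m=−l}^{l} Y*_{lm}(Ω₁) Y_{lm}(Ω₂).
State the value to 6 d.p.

Addition theorem: P_3(cos γ) = (4π/7) Σ_m Y*_{lm}(Ω₁) Y_{lm}(Ω₂), m = −3…3:
  term(m=-3) = +0.001774+0.004218i   from Y*(Ω₁)=-0.041598+0.006529i, Y(Ω₂)=-0.026086-0.105485i
  term(m=-2) = +0.016055-0.060798i   from Y*(Ω₁)=+0.079909-0.179034i, Y(Ω₂)=+0.316553-0.051612i
  term(m=-1) = -0.140685+0.108356i   from Y*(Ω₁)=+0.238810+0.368108i, Y(Ω₂)=+0.032669+0.403378i
  term(m=+0) = -0.003399-0.000000i   from Y*(Ω₁)=-0.302575-0.000000i, Y(Ω₂)=+0.011235+0.000000i
  term(m=+1) = -0.140685-0.108356i   from Y*(Ω₁)=-0.238810+0.368108i, Y(Ω₂)=-0.032669+0.403378i
  term(m=+2) = +0.016055+0.060798i   from Y*(Ω₁)=+0.079909+0.179034i, Y(Ω₂)=+0.316553+0.051612i
  term(m=+3) = +0.001774-0.004218i   from Y*(Ω₁)=+0.041598+0.006529i, Y(Ω₂)=+0.026086-0.105485i
Accumulated sum -0.249111+0.000000i; after 4π/(2l+1) scaling, -0.447204+0.000000i ⇒ P_3 = -0.447204

-0.447204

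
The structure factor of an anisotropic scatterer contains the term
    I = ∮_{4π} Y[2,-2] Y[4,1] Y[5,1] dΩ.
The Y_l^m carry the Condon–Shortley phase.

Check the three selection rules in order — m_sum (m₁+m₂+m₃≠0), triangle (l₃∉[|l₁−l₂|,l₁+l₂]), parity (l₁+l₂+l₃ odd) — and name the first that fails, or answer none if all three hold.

parity

m₁+m₂+m₃ = -2 + 1 + 1 = 0  ✓
triangle: |2−4|=2 ≤ l₃=5 ≤ 2+4=6  ✓
parity: l₁+l₂+l₃ = 11 is odd  ✗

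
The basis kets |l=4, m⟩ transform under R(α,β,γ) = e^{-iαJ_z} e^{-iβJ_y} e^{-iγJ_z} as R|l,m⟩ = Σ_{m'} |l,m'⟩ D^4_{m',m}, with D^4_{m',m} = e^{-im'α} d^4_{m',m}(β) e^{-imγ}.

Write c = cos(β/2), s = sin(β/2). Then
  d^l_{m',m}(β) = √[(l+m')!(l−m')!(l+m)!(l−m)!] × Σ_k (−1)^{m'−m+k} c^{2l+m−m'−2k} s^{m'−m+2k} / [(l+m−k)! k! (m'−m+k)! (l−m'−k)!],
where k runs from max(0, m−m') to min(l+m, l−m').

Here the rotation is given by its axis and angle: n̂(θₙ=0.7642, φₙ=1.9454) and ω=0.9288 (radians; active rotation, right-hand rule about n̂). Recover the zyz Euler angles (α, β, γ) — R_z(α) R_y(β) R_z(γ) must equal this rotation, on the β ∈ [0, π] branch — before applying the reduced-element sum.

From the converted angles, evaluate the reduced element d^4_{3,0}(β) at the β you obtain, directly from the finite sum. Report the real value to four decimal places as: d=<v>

d=-0.2446

Axis–angle → zyz. n̂ = (sinθₙcosφₙ, sinθₙsinφₙ, cosθₙ) = (-0.253191, +0.643974, +0.721936), ω = 0.9288.
R = I cosω + sinω [n̂]ₓ + (1−cosω) n̂n̂ᵀ gives
  R = [+0.624515, -0.643616, +0.442425; +0.512784, +0.765176, +0.389304; -0.589095, -0.016258, +0.807900]
β = atan2(√(R₁₃²+R₂₃²), R₃₃) = 0.630216; α = atan2(R₂₃, R₁₃) mod 2π = 0.721617; γ = atan2(R₃₂, −R₃₁) mod 2π = 6.255595
d^4_{3,0}(β=0.6302) via the finite sum:
c=cos(0.630216/2)=0.950763, s=sin(0.630216/2)=0.309919; N=√[5040·1·24·24]=1703.830978
k: max(0,(0)−(3))=0 … min(4+(0),4−(3))=1
  k=0: (−1)^3·1703.8310/(144)·0.9508^5·0.3099^3 = -0.273635
  k=1: (−1)^4·1703.8310/(144)·0.9508^3·0.3099^5 = +0.029075
d^4_{3,0}(0.6302) = -0.273635 +0.029075 = -0.244559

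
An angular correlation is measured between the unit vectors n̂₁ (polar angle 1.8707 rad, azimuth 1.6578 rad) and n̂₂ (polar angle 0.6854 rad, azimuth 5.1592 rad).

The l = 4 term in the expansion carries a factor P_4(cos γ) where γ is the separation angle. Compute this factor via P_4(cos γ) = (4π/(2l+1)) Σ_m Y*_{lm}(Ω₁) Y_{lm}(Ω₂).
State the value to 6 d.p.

-0.248279

Addition theorem: P_4(cos γ) = (4π/9) Σ_m Y*_{lm}(Ω₁) Y_{lm}(Ω₂), m = −4…4:
  m=-4: (0.34656 + 0.12572j) × (-0.01526 - 0.06938j) = 0.00344 - 0.02596j  (running Σ = 0.00344 - 0.02596j)
  m=-3: (-0.08321 + 0.31152j) × (-0.23926 - 0.05611j) = 0.03739 - 0.06987j  (running Σ = 0.04082 - 0.09583j)
  m=-2: (0.11700 + 0.02057j) × (-0.26836 + 0.33378j) = -0.03826 + 0.03353j  (running Σ = 0.00256 - 0.06230j)
  m=-1: (-0.02772 + 0.31779j) × (0.11974 + 0.24991j) = -0.08274 + 0.03112j  (running Σ = -0.08017 - 0.03117j)
  m=0: (0.06858 + 0.00000j) × (-0.25473 + 0.00000j) = -0.01747 + 0.00000j  (running Σ = -0.09764 - 0.03117j)
  m=1: (0.02772 + 0.31779j) × (-0.11974 + 0.24991j) = -0.08274 - 0.03112j  (running Σ = -0.18038 - 0.06230j)
  m=2: (0.11700 - 0.02057j) × (-0.26836 - 0.33378j) = -0.03826 - 0.03353j  (running Σ = -0.21864 - 0.09583j)
  m=3: (0.08321 + 0.31152j) × (0.23926 - 0.05611j) = 0.03739 + 0.06987j  (running Σ = -0.18125 - 0.02596j)
  m=4: (0.34656 - 0.12572j) × (-0.01526 + 0.06938j) = 0.00344 + 0.02596j  (running Σ = -0.17782 + 0.00000j)
Total Σ_m = -0.17782 + 0.00000j. Multiply by 1.396263: -0.24828 + 0.00000j. P_4(cos γ) = -0.248279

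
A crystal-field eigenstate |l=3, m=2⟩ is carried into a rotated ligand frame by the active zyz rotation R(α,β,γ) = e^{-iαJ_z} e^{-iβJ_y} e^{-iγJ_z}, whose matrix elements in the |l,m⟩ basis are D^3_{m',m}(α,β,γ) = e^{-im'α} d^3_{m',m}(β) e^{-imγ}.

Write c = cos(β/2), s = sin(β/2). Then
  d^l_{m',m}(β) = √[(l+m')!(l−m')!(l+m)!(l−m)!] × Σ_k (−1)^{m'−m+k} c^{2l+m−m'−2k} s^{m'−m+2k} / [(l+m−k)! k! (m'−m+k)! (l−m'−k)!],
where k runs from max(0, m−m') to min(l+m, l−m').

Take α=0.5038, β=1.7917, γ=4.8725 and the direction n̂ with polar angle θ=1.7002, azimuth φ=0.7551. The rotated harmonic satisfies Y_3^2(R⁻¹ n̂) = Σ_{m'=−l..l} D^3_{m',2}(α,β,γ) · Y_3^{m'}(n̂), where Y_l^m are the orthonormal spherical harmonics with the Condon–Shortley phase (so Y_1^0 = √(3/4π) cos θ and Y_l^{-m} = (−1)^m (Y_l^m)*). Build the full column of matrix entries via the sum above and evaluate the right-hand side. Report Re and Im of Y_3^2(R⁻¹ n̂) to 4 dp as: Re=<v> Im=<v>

Need the full column D^3_{m',2} for m'=−3..3 at α=0.5038, β=1.7917, γ=4.8725.
cos(β/2)=0.624855, sin(β/2)=0.780740
d^3_{-3,2}: single k=5 term ⇒ +0.444006;  D = -0.164533-0.412395i
d^3_{-2,2}: k∈[4..5] ⇒ +0.725364 -0.226485 = +0.498878;  D = -0.385589-0.316545i
d^3_{-1,2}: k∈[3..4] ⇒ +0.734326 -0.573209 = +0.161117;  D = -0.158409-0.029412i
d^3_{0,2}: k∈[2..3] ⇒ +0.508970 -0.794596 = -0.285626;  D = +0.271107-0.089909i
d^3_{1,2}: k∈[1..2] ⇒ +0.235182 -0.734326 = -0.499144;  D = +0.339056-0.366313i
d^3_{2,2}: k∈[0..1] ⇒ +0.059522 -0.464624 = -0.405102;  D = +0.097464-0.393203i
d^3_{3,2}: single k=0 term ⇒ -0.182171;  D = -0.046978-0.176010i
Y_3^{m'}(θ=1.7002,φ=0.7551) and Σ D·Y over m':
  (-0.1645-0.4124i)·(-0.2604-0.3126i)  (-0.3856-0.3165i)·(-0.0079+0.1294i)  (-0.1584-0.0294i)·(-0.2139+0.2014i)  (+0.2711-0.0899i)·(+0.1405+0.0000i)  (+0.3391-0.3663i)·(+0.2139+0.2014i)  (+0.0975-0.3932i)·(-0.0079-0.1294i)  (-0.0470-0.1760i)·(+0.2604-0.3126i)
Y_3^2(R⁻¹ n̂) = +0.063198+0.022384i

Re=0.0632 Im=0.0224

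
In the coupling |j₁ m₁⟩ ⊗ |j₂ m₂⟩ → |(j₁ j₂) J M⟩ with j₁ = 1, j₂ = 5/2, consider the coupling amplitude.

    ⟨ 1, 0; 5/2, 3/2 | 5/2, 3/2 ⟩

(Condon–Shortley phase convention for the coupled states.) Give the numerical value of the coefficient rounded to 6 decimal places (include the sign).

√[6·1!1!4!/7! · 1!1!4!1!4!1!] = √(576/35)
  +(−1)^0/∏(0,1,1,4,0,0)! = 1/24  (running 1/24)
  +(−1)^1/∏(1,0,0,3,1,1)! = -1/6  (running -1/8)
⟨..|..⟩ = √(576/35)·(-1/8) = -0.507093

−√(9/35) ≈ -0.507093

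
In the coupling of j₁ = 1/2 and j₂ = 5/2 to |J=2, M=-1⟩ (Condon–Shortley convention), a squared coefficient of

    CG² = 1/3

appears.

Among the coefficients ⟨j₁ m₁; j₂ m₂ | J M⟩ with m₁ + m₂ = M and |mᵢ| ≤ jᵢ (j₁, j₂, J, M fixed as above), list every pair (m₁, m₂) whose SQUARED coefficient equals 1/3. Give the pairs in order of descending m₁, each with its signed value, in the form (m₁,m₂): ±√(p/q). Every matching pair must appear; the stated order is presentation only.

(-1/2,-1/2): −√(1/3)

Admissible pairs with m₁+m₂ = M = -1: (-1/2,-1/2), (1/2,-3/2)
  (m₁,m₂)=(1/2,-3/2): CG² = 2/3, CG = +√(2/3)
  (m₁,m₂)=(-1/2,-1/2): CG² = 1/3, CG = −√(1/3)   ← matches the target
Pairs with CG² = 1/3: (-1/2,-1/2): −√(1/3)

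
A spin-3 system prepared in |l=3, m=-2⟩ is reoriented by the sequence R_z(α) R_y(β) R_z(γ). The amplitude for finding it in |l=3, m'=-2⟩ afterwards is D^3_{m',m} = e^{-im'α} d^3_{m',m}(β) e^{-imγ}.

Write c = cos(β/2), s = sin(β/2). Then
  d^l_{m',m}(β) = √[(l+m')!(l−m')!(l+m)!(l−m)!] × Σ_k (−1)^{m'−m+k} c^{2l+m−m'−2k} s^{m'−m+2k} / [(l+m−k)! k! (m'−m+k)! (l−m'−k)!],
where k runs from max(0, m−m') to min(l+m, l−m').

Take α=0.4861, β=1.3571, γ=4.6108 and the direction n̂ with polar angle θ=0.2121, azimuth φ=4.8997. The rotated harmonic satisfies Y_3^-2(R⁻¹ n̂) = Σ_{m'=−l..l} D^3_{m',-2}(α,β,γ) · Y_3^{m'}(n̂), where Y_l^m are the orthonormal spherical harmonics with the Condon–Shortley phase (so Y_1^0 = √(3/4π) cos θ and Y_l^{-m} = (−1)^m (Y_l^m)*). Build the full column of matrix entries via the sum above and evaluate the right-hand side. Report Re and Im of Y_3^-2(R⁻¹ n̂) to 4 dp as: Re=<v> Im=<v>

Re=-0.1201 Im=0.0844

Need the full column D^3_{m',-2} for m'=−3..3 at α=0.4861, β=1.3571, γ=4.6108.
cos(β/2)=0.778484, sin(β/2)=0.627665
d^3_{-3,-2}: single k=1 term ⇒ +0.439593;  D = -0.136475-0.417872i
d^3_{-2,-2}: k∈[0..1] ⇒ +0.222586 -0.723475 = -0.500890;  D = +0.359935+0.348335i
d^3_{-1,-2}: k∈[0..1] ⇒ -0.567512 +0.737840 = +0.170327;  D = -0.163556-0.047549i
d^3_{0,-2}: k∈[0..1] ⇒ +0.792527 -0.515194 = +0.277333;  D = -0.271629+0.055961i
d^3_{1,-2}: k∈[0..1] ⇒ -0.737840 +0.239822 = -0.498018;  D = +0.384323-0.316729i
d^3_{2,-2}: k∈[0..1] ⇒ +0.470306 -0.061146 = +0.409160;  D = -0.157606+0.377587i
d^3_{3,-2}: single k=0 term ⇒ -0.185765;  D = -0.016822-0.185002i
Y_3^{m'}(θ=0.2121,φ=4.8997) and Σ D·Y over m':
  (-0.1365-0.4179i)·(-0.0021-0.0033i)  (+0.3599+0.3483i)·(-0.0412+0.0162i)  (-0.1636-0.0475i)·(+0.0479+0.2526i)  (-0.2716+0.0560i)·(+0.6488+0.0000i)  (+0.3843-0.3167i)·(-0.0479+0.2526i)  (-0.1576+0.3776i)·(-0.0412-0.0162i)  (-0.0168-0.1850i)·(+0.0021-0.0033i)
Y_3^-2(R⁻¹ n̂) = -0.120054+0.084412i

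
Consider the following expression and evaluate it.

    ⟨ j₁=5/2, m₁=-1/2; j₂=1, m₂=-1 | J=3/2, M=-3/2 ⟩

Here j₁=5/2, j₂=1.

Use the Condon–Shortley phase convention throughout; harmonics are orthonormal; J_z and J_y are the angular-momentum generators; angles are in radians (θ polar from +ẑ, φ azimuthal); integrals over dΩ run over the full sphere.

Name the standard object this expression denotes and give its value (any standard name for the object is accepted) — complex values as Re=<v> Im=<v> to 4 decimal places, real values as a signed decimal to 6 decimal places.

This is a Clebsch–Gordan (vector-coupling) coefficient.
j₁+j₂−J=2  J+j₁−j₂=3  J−j₁+j₂=0  j₁+j₂+J+1=6
(j₁±m₁, j₂±m₂, J±M) = (2,3,0,2,0,3)
P² = 48/5
sum k=0..0:
  [0] +1/12 = 1/12
S = 1/12
C² = P²·S² = 1/15 ; C = +0.258199

Clebsch–Gordan coefficient, +√(1/15) ≈ +0.258199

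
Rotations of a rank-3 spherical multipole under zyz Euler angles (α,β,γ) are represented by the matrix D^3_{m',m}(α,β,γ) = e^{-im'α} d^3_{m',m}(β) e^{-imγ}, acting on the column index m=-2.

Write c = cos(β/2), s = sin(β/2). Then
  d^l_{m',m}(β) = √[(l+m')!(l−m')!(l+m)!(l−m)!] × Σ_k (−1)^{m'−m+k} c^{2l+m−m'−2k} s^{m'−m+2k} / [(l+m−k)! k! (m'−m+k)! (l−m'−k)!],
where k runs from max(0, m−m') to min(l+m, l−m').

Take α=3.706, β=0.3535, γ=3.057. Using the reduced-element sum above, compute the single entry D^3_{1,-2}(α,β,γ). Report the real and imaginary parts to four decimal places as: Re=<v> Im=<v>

Re=0.0240 Im=-0.0216

First d^3_{1,-2}(β=0.3535), then the phase factors e^{-i(1)α} and e^{-i(-2)γ}:
c=cos(0.353500/2)=0.984420, s=sin(0.353500/2)=0.175831; N=√[24·2·1·120]=75.894664
k: max(0,(-2)−(1))=0 … min(3+(-2),3−(1))=1
  k=0: (−1)^3·75.8947/(12)·0.9844^3·0.1758^3 = -0.032799
  k=1: (−1)^4·75.8947/(24)·0.9844^1·0.1758^5 = +0.000523
d^3_{1,-2}(0.3535) = -0.032799 +0.000523 = -0.032276
Attach z-rotation phases: D = e^{-i(1)(3.7060)}·(-0.032276)·e^{-i(-2)(3.0570)} = +0.023974-0.021610i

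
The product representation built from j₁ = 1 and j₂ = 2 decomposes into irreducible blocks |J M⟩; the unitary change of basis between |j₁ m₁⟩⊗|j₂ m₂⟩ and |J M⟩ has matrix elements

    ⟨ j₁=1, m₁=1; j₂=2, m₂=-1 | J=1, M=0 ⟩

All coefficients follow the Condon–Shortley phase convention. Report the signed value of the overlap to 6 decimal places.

+0.547723

triangle: 2!·0!·2!/5! = 4/120
(j±m)!: 2!·0!·1!·3!·1!·1! = 12
prefactor² = (2J+1)·Δ·N² = 6/5
  k=0: +1/(0!·2!·0!·1!·0!·1!) = 1/2
Σ = 1/2  ⇒  CG² = 6/5·(1/2)² = 3/10
CG = +√(3/10) = +0.547723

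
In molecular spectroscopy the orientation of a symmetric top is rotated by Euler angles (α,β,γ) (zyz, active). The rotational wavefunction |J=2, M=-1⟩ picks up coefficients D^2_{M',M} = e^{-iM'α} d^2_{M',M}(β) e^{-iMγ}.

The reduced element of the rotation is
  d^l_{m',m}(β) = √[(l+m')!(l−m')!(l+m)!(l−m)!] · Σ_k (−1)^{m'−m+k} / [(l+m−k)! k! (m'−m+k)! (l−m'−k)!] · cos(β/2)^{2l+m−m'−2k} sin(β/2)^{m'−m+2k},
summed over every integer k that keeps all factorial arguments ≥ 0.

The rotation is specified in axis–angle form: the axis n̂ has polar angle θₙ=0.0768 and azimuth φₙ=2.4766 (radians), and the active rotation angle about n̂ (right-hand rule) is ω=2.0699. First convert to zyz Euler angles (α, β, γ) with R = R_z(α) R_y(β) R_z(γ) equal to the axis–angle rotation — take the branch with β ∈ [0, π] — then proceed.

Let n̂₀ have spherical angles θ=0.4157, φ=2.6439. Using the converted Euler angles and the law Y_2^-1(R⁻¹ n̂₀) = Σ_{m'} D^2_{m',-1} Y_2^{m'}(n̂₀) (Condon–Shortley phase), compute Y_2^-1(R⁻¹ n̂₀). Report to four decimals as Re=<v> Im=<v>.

Re=0.1584 Im=-0.1726

Axis–angle → zyz. n̂ = (sinθₙcosφₙ, sinθₙsinφₙ, cosθₙ) = (-0.060376, +0.047343, +0.997052), ω = 2.0699.
R = I cosω + sinω [n̂]ₓ + (1−cosω) n̂n̂ᵀ gives
  R = [-0.473249, -0.879650, -0.047444; +0.871197, -0.475325, +0.122808; -0.130579, +0.016786, +0.991296]
β = atan2(√(R₁₃²+R₂₃²), R₃₃) = 0.132037; α = atan2(R₂₃, R₁₃) mod 2π = 1.939457; γ = atan2(R₃₂, −R₃₁) mod 2π = 0.127849
Need the full column D^2_{m',-1} for m'=−2..2 at α=1.9395, β=0.1320, γ=0.1278.
cos(β/2)=0.997822, sin(β/2)=0.065971
d^2_{-2,-1}: single k=1 term ⇒ +0.131081;  D = -0.085007-0.099779i
d^2_{-1,-1}: k∈[0..1] ⇒ +0.991315 -0.013000 = +0.978315;  D = -0.466030+0.860184i
d^2_{0,-1}: k∈[0..1] ⇒ -0.160540 +0.000702 = -0.159839;  D = -0.158534-0.020380i
d^2_{1,-1}: k∈[0..1] ⇒ +0.013000 -0.000019 = +0.012981;  D = -0.003096-0.012606i
d^2_{2,-1}: single k=0 term ⇒ -0.000573;  D = +0.000470-0.000328i
Y_2^{m'}(θ=0.4157,φ=2.6439) and Σ D·Y over m':
  (-0.0850-0.0998i)·(+0.0343+0.0528i)  (-0.4660+0.8602i)·(-0.2508-0.1363i)  (-0.1585-0.0204i)·(+0.4765+0.0000i)  (-0.0031-0.0126i)·(+0.2508-0.1363i)  (+0.0005-0.0003i)·(+0.0343-0.0528i)
Y_2^-1(R⁻¹ n̂) = +0.158402-0.172622i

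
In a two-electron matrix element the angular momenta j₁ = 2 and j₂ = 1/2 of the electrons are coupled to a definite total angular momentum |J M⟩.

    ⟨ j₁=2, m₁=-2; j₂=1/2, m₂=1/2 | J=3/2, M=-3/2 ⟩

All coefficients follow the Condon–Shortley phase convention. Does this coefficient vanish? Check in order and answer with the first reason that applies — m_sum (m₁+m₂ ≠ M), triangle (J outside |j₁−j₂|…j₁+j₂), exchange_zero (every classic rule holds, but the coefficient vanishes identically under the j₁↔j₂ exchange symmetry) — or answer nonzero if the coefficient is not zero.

m-sum: m₁+m₂ = -2+1/2 = -3/2, M = -3/2  ✓
triangle: |j₁−j₂| = 3/2 ≤ J = 3/2 ≤ j₁+j₂ = 5/2  ✓
exchange: j₁≠j₂ or m₁≠m₂ — the exchange symmetry imposes no constraint here
value check: CG = −√(4/5) = -0.894427 ≠ 0

nonzero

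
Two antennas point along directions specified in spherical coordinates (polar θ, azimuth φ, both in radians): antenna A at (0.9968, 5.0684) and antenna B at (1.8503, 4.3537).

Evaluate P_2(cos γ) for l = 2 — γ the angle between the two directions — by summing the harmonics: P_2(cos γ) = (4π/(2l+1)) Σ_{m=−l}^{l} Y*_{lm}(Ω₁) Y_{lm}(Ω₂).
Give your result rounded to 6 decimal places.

Term-by-term m-sum for l=2 (normalisation 4π/5 = 2.513274):
  m=-2: (-0.206207, -0.177967) × (-0.268917, -0.234614) = (0.013699, 0.096237)  (running Σ = (0.013699, 0.096237))
  m=-1: (0.122776, -0.330171) × (0.071915, -0.191821) = (-0.054504, -0.047295)  (running Σ = (-0.040805, 0.048942))
  m=0: (-0.036421, -0.000000) × (-0.243379, 0.000000) = (0.008864, 0.000000)  (running Σ = (-0.031941, 0.048942))
  m=1: (-0.122776, -0.330171) × (-0.071915, -0.191821) = (-0.054504, 0.047295)  (running Σ = (-0.086445, 0.096237))
  m=2: (-0.206207, 0.177967) × (-0.268917, 0.234614) = (0.013699, -0.096237)  (running Σ = (-0.072746, 0.000000))
Accumulated sum (-0.072746, 0.000000); after 4π/(2l+1) scaling, (-0.182832, 0.000000) ⇒ P_2 = -0.182832

-0.182832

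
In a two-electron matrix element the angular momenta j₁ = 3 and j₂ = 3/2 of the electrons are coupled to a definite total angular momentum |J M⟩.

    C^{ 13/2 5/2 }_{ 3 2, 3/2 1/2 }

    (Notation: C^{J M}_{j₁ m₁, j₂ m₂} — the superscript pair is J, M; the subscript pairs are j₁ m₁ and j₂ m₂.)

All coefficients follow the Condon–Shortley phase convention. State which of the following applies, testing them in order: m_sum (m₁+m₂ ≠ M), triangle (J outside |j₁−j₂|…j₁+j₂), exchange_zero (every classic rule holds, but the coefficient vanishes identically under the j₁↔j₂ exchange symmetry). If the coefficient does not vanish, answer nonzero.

m-sum: m₁+m₂ = 2+1/2 = 5/2, M = 5/2  ✓
triangle: need |j₁−j₂| ≤ J ≤ j₁+j₂, i.e. J ∈ [3/2, 9/2]; J = 13/2 is outside ✗ ⇒ coefficient is 0

triangle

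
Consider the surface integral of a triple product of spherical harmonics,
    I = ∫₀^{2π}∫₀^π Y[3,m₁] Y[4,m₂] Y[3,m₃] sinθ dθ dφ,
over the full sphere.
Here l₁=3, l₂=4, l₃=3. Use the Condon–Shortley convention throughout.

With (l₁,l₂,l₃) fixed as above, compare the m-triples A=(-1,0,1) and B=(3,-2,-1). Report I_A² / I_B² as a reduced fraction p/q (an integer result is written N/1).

1/54

l's match ⇒ only the (l;m) 3-j factors differ between A and B.
A: triangle coeff Δ(3,4,3) = 1/34650; Σ_t [2,4]: t=2:+1/32 t=3:−1/36 t=4:+1/1152 = 5/1152; (3j)²=1/1386 [(3 4 3; -1 0 1)], sign=+1
B: triangle coeff Δ(3,4,3) = 1/34650; Σ_t [0,0]: t=0:+1/192 = 1/192; (3j)²=3/77 [(3 4 3; 3 -2 -1)], sign=+1
I_A²/I_B² = (1/1386)/(3/77) = 1/54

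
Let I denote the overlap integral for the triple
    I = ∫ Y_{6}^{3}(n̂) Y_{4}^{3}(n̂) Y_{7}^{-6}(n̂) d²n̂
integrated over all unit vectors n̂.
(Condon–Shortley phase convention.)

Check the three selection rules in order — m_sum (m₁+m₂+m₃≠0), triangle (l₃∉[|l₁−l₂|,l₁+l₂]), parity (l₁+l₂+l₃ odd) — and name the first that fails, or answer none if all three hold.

parity

Σmᵢ = 0  ✓
l₃∈[|l₁−l₂|,l₁+l₂]=[2,10], have l₃=7  ✓
Σlᵢ = 17 ⇒ odd  ✗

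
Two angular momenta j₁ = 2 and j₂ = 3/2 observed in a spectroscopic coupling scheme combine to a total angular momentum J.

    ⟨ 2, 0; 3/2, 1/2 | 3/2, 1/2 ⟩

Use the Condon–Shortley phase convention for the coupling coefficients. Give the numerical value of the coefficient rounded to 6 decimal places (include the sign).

−√(1/5) = -0.447214

√[4·2!2!1!/6! · 2!2!2!1!2!1!] = √(16/45)
  +(−1)^1/∏(1,1,1,1,1,0)! = -1  (running -1)
  +(−1)^2/∏(2,0,0,0,2,1)! = 1/4  (running -3/4)
⟨..|..⟩ = √(16/45)·(-3/4) = -0.447214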